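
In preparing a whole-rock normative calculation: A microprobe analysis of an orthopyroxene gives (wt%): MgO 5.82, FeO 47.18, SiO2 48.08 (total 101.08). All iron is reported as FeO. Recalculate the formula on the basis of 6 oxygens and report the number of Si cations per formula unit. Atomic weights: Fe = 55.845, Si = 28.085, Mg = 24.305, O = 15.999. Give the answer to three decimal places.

5.82 wt% MgO ÷ 40.304 g/mol = 0.14440 mol, giving 0.14440 Mg and 0.14440 O.
47.18 wt% FeO ÷ 71.844 g/mol = 0.65670 mol, giving 0.65670 Fe and 0.65670 O.
48.08 wt% SiO2 ÷ 60.083 g/mol = 0.80023 mol, giving 0.80023 Si and 1.60046 O.
Oxygen sums to 2.40156; scaling by 6/2.40156 = 2.49838 puts the formula on 6 O.
Si: 0.80023 × 2.49838 = 1.999 atoms per formula unit.

1.999 Si apfu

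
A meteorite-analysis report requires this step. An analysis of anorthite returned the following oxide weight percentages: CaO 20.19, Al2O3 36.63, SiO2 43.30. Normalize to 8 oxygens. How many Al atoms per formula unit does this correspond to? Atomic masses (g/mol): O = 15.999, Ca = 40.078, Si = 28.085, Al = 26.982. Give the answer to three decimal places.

1.996 Al apfu

CaO (M=56.077): mol = 0.36004; Ca = 0.36004, O = 0.36004.
Al2O3 (M=101.961): mol = 0.35926; Al = 0.71852, O = 1.07778.
SiO2 (M=60.083): mol = 0.72067; Si = 0.72067, O = 1.44134.
ΣO = 2.87916; factor = 8/ΣO = 2.77859.
Al apfu = 0.71852 × 2.77859 = 1.996.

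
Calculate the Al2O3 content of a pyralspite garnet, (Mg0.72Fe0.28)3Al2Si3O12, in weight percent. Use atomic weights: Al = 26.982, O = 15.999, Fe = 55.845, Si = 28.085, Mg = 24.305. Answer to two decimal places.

23.73 wt%

M((Mg0.72Fe0.28)3Al2Si3O12) = 429.616 g/mol; M(Al2O3) = 101.961 g/mol.
Moles Al2O3 per formula unit = 2 Al ÷ 2 = 1.0000.
Al2O3 fraction = (1.0000 × 101.961) / 429.616 = 101.961/429.616 = 0.2373.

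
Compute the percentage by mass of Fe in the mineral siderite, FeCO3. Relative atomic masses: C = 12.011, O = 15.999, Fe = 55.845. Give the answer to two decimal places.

48.20 wt%

M(FeCO3) = 115.853 g/mol.
Fe contributes 1 × 55.845 = 55.845 g per mole.
55.845/115.853 = 0.4820 → 48.20%.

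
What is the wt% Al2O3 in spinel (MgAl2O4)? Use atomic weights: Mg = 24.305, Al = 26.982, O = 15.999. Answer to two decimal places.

Formula mass = 142.265 g/mol.
2 Al → 1.0000 mol Al2O3 per formula unit; M(Al2O3) = 101.961, so Al2O3 mass = 101.961 g.
101.961/142.265 × 100 = 71.67 wt%.

71.67 wt%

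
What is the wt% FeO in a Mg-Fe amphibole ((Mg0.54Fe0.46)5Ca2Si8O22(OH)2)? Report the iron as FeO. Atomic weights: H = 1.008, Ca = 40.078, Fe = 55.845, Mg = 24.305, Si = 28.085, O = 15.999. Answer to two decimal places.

Formula mass = 884.895 g/mol.
2.30 Fe → 2.3000 mol FeO per formula unit; M(FeO) = 71.844, so FeO mass = 165.241 g.
165.241/884.895 × 100 = 18.67 wt%.

18.67 wt%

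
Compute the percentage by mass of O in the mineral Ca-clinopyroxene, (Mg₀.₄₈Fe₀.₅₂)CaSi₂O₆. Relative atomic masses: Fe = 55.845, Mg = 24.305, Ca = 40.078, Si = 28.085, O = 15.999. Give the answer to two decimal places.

41.21 wt%

Formula mass = 0.48·24.305 + 0.52·55.845 + 1·40.078 + 2·28.085 + 6·15.999 = 232.948 g/mol, of which 95.994 g is O.
So O makes up 95.994/232.948 = 0.4121 of the mass, i.e. 41.21%.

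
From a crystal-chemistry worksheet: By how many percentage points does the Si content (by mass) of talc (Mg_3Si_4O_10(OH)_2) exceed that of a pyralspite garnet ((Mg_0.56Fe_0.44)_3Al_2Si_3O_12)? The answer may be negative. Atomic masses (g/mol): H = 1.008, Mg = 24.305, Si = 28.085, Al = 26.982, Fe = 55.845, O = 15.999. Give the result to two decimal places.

10.68 percentage points

First mineral: 112.340 g Si in 379.259 g formula = 29.62 wt% Si.
Second mineral: 84.255 g Si in 444.755 g formula = 18.94 wt% Si.
29.62% − 18.94% gives a difference of 10.68 percentage points.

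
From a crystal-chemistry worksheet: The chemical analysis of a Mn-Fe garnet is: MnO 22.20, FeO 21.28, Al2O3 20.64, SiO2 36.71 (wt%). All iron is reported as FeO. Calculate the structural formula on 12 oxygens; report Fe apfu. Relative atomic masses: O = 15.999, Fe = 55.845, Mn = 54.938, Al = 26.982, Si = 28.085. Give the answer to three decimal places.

1.458 Fe apfu

MnO: 22.20/70.937 = 0.31295 mol → 0.31295 mol Mn, 0.31295 mol O.
FeO: 21.28/71.844 = 0.29620 mol → 0.29620 mol Fe, 0.29620 mol O.
Al2O3: 20.64/101.961 = 0.20243 mol → 0.40486 mol Al, 0.60729 mol O.
SiO2: 36.71/60.083 = 0.61099 mol → 0.61099 mol Si, 1.22198 mol O.
Total oxygen = 2.43842 mol. Normalization factor = 12/2.43842 = 4.92122.
Fe per 12 O = 0.29620 × 4.92122 = 1.458.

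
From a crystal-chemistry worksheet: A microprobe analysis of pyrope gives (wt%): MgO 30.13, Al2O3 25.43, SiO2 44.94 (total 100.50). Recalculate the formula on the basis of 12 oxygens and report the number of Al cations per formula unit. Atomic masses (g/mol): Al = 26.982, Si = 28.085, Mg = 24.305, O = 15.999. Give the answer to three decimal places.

MgO: 30.13/40.304 = 0.74757 mol → 0.74757 mol Mg, 0.74757 mol O.
Al2O3: 25.43/101.961 = 0.24941 mol → 0.49882 mol Al, 0.74823 mol O.
SiO2: 44.94/60.083 = 0.74797 mol → 0.74797 mol Si, 1.49594 mol O.
Total oxygen = 2.99174 mol. Normalization factor = 12/2.99174 = 4.01104.
Al per 12 O = 0.49882 × 4.01104 = 2.001.

2.001 Al apfu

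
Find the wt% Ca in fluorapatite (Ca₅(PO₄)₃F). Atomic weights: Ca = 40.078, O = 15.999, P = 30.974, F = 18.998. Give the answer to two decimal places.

M(Ca₅(PO₄)₃F) = 504.298 g/mol.
Ca contributes 5 × 40.078 = 200.390 g per mole.
200.390/504.298 = 0.3974 → 39.74%.

39.74 mass %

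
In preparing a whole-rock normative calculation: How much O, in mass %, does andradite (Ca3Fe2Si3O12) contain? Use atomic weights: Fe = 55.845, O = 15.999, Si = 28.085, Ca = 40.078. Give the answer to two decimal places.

M(Ca3Fe2Si3O12) = 508.167 g/mol.
O contributes 12 × 15.999 = 191.988 g per mole.
191.988/508.167 = 0.3778 → 37.78%.

37.78 mass %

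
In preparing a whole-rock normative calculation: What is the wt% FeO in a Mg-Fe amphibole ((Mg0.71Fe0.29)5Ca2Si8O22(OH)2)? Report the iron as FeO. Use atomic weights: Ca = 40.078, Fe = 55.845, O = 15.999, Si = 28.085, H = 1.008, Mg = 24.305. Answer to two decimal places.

12.14 wt%

Formula mass = 858.086 g/mol.
1.45 Fe → 1.4500 mol FeO per formula unit; M(FeO) = 71.844, so FeO mass = 104.174 g.
104.174/858.086 × 100 = 12.14 wt%.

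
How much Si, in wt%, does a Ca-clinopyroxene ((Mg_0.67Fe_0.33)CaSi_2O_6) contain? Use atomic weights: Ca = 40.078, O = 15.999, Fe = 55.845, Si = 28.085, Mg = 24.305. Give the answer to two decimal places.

Formula mass = 0.67×24.305 + 0.33×55.845 + 1×40.078 + 2×28.085 + 6×15.999 = 226.955 g/mol, of which 56.170 g is Si.
So Si makes up 56.170/226.955 = 0.2475 of the mass, i.e. 24.75%.

24.75 wt%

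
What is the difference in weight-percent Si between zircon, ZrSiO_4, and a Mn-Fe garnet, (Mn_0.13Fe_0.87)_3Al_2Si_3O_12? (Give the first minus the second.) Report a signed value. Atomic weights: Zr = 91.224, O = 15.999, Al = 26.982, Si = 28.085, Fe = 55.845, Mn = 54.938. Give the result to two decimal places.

First mineral: 28.085 g Si in 183.305 g formula = 15.32 wt% Si.
Second mineral: 84.255 g Si in 497.388 g formula = 16.94 wt% Si.
15.32% − 16.94% gives a difference of -1.62 percentage points.

-1.62 percentage points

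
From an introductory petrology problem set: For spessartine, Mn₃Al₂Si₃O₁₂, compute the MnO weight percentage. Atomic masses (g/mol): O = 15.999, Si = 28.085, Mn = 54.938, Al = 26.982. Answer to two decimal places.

42.99 wt%

M(Mn₃Al₂Si₃O₁₂) = 495.021 g/mol; M(MnO) = 70.937 g/mol.
Moles MnO per formula unit = 3 Mn ÷ 1 = 3.0000.
MnO fraction = (3.0000 × 70.937) / 495.021 = 212.811/495.021 = 0.4299.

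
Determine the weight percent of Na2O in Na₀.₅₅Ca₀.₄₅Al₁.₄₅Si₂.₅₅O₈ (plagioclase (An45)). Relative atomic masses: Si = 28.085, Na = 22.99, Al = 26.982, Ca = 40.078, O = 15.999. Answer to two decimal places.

6.33 wt%

M(Na₀.₅₅Ca₀.₄₅Al₁.₄₅Si₂.₅₅O₈) = 269.412 g/mol; M(Na2O) = 61.979 g/mol.
Moles Na2O per formula unit = 0.55 Na ÷ 2 = 0.2750.
Na2O fraction = (0.2750 × 61.979) / 269.412 = 17.044/269.412 = 0.0633.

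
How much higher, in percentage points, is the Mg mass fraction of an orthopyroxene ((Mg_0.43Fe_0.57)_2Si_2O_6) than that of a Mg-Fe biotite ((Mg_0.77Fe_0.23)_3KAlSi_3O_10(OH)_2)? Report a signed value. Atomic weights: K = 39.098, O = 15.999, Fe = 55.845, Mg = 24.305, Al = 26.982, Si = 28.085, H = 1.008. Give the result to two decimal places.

-3.96 percentage points

M((Mg_0.43Fe_0.57)_2Si_2O_6) = 236.730 g/mol, so wt% Mg = 20.902/236.730 × 100 = 8.83%.
M((Mg_0.77Fe_0.23)_3KAlSi_3O_10(OH)_2) = 439.017 g/mol, so wt% Mg = 56.145/439.017 × 100 = 12.79%.
8.83 − 12.79 = -3.96 pp.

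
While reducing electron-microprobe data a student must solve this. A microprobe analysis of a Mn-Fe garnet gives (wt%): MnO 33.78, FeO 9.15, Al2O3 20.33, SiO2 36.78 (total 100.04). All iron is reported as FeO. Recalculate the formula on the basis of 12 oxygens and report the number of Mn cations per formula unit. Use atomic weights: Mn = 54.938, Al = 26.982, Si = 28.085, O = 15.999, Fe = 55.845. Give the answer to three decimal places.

2.355 Mn apfu

33.78 wt% MnO ÷ 70.937 g/mol = 0.47620 mol, giving 0.47620 Mn and 0.47620 O.
9.15 wt% FeO ÷ 71.844 g/mol = 0.12736 mol, giving 0.12736 Fe and 0.12736 O.
20.33 wt% Al2O3 ÷ 101.961 g/mol = 0.19939 mol, giving 0.39878 Al and 0.59817 O.
36.78 wt% SiO2 ÷ 60.083 g/mol = 0.61215 mol, giving 0.61215 Si and 1.22430 O.
Oxygen sums to 2.42603; scaling by 12/2.42603 = 4.94635 puts the formula on 12 O.
Mn: 0.47620 × 4.94635 = 2.355 atoms per formula unit.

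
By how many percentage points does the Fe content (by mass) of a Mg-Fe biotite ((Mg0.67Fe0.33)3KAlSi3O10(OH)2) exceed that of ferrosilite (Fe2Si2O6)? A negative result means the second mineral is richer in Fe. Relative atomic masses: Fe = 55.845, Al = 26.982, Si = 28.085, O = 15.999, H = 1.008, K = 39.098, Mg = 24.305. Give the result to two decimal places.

M((Mg0.67Fe0.33)3KAlSi3O10(OH)2) = 448.479 g/mol, so wt% Fe = 55.287/448.479 × 100 = 12.33%.
M(Fe2Si2O6) = 263.854 g/mol, so wt% Fe = 111.690/263.854 × 100 = 42.33%.
12.33 − 42.33 = -30.00 pp.

-30.00 percentage points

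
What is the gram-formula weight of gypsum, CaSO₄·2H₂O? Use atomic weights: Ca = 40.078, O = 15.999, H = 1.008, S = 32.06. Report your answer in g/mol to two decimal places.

Ca: 1 × 40.078 = 40.0780
S: 1 × 32.06 = 32.0600
O: 6 × 15.999 = 95.9940
H: 4 × 1.008 = 4.0320
Summing the contributions gives the formula mass.

172.16 g/mol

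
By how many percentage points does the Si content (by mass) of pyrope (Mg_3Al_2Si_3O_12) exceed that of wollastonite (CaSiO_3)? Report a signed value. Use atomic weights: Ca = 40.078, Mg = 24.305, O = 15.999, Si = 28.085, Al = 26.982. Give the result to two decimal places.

First mineral: 84.255 g Si in 403.122 g formula = 20.90 wt% Si.
Second mineral: 28.085 g Si in 116.160 g formula = 24.18 wt% Si.
20.90% − 24.18% gives a difference of -3.28 percentage points.

-3.28 percentage points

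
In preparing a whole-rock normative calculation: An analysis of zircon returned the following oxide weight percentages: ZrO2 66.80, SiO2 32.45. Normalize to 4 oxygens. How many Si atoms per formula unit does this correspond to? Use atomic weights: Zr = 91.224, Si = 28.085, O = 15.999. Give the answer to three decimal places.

ZrO2 (M=123.222): mol = 0.54211; Zr = 0.54211, O = 1.08422.
SiO2 (M=60.083): mol = 0.54009; Si = 0.54009, O = 1.08018.
ΣO = 2.16440; factor = 4/ΣO = 1.84809.
Si apfu = 0.54009 × 1.84809 = 0.998.

0.998 Si apfu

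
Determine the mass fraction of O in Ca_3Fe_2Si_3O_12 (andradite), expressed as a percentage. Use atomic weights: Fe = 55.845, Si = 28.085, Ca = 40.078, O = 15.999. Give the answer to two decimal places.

37.78 wt%

Molar mass of Ca_3Fe_2Si_3O_12: 3*40.078 + 2*55.845 + 3*28.085 + 12*15.999 = 508.167 g/mol.
Mass of O per formula unit: 12 × 15.999 = 191.988 g.
Weight fraction O = 191.988 / 508.167 = 0.3778.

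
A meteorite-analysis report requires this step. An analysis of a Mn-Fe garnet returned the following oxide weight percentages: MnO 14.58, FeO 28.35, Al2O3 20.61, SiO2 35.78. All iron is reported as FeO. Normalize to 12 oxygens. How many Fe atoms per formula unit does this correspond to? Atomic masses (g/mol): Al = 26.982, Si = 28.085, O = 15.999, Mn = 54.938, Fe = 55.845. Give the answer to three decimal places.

14.58 wt% MnO ÷ 70.937 g/mol = 0.20553 mol, giving 0.20553 Mn and 0.20553 O.
28.35 wt% FeO ÷ 71.844 g/mol = 0.39460 mol, giving 0.39460 Fe and 0.39460 O.
20.61 wt% Al2O3 ÷ 101.961 g/mol = 0.20214 mol, giving 0.40428 Al and 0.60642 O.
35.78 wt% SiO2 ÷ 60.083 g/mol = 0.59551 mol, giving 0.59551 Si and 1.19102 O.
Oxygen sums to 2.39757; scaling by 12/2.39757 = 5.00507 puts the formula on 12 O.
Fe: 0.39460 × 5.00507 = 1.975 atoms per formula unit.

1.975 Fe apfu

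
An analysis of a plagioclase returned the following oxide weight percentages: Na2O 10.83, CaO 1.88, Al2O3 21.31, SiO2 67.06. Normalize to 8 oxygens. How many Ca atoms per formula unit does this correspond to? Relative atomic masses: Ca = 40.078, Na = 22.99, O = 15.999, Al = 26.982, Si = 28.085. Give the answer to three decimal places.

10.83 wt% Na2O ÷ 61.979 g/mol = 0.17474 mol, giving 0.34948 Na and 0.17474 O.
1.88 wt% CaO ÷ 56.077 g/mol = 0.03353 mol, giving 0.03353 Ca and 0.03353 O.
21.31 wt% Al2O3 ÷ 101.961 g/mol = 0.20900 mol, giving 0.41800 Al and 0.62700 O.
67.06 wt% SiO2 ÷ 60.083 g/mol = 1.11612 mol, giving 1.11612 Si and 2.23224 O.
Oxygen sums to 3.06751; scaling by 8/3.06751 = 2.60798 puts the formula on 8 O.
Ca: 0.03353 × 2.60798 = 0.087 atoms per formula unit.

0.087 Ca apfu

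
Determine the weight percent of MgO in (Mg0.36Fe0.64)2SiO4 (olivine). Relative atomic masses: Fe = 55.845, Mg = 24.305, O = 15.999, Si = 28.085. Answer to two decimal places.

Formula mass = 181.062 g/mol.
0.72 Mg → 0.7200 mol MgO per formula unit; M(MgO) = 40.304, so MgO mass = 29.019 g.
29.019/181.062 × 100 = 16.03 wt%.

16.03 wt%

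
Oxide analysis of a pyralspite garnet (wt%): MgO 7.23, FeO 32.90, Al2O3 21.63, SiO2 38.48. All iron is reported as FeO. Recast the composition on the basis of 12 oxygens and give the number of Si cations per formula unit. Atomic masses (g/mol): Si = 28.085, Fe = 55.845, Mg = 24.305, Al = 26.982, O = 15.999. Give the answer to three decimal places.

3.008 Si apfu

7.23 wt% MgO ÷ 40.304 g/mol = 0.17939 mol, giving 0.17939 Mg and 0.17939 O.
32.90 wt% FeO ÷ 71.844 g/mol = 0.45794 mol, giving 0.45794 Fe and 0.45794 O.
21.63 wt% Al2O3 ÷ 101.961 g/mol = 0.21214 mol, giving 0.42428 Al and 0.63642 O.
38.48 wt% SiO2 ÷ 60.083 g/mol = 0.64045 mol, giving 0.64045 Si and 1.28090 O.
Oxygen sums to 2.55465; scaling by 12/2.55465 = 4.69732 puts the formula on 12 O.
Si: 0.64045 × 4.69732 = 3.008 atoms per formula unit.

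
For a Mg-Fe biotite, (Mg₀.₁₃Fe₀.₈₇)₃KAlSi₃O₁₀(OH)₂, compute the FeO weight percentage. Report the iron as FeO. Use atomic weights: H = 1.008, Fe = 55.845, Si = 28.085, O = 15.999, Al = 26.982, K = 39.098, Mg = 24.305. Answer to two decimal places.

Formula mass = 499.573 g/mol.
2.61 Fe → 2.6100 mol FeO per formula unit; M(FeO) = 71.844, so FeO mass = 187.513 g.
187.513/499.573 × 100 = 37.53 wt%.

37.53 wt%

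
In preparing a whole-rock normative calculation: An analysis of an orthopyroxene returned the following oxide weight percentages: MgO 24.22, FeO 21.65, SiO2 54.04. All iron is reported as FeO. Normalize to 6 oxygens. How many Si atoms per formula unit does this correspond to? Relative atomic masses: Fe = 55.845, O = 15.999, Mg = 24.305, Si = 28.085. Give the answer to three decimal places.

24.22 wt% MgO ÷ 40.304 g/mol = 0.60093 mol, giving 0.60093 Mg and 0.60093 O.
21.65 wt% FeO ÷ 71.844 g/mol = 0.30135 mol, giving 0.30135 Fe and 0.30135 O.
54.04 wt% SiO2 ÷ 60.083 g/mol = 0.89942 mol, giving 0.89942 Si and 1.79884 O.
Oxygen sums to 2.70112; scaling by 6/2.70112 = 2.22130 puts the formula on 6 O.
Si: 0.89942 × 2.22130 = 1.998 atoms per formula unit.

1.998 Si apfu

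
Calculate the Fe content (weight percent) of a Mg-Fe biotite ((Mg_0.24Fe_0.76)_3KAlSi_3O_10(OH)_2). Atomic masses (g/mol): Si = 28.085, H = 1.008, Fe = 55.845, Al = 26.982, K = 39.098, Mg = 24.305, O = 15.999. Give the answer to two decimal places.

Molar mass of (Mg_0.24Fe_0.76)_3KAlSi_3O_10(OH)_2: 0.72×24.305 + 2.28×55.845 + 1×39.098 + 1×26.982 + 3×28.085 + 12×15.999 + 2×1.008 = 489.165 g/mol.
Mass of Fe per formula unit: 2.28 × 55.845 = 127.327 g.
Weight fraction Fe = 127.327 / 489.165 = 0.2603.

26.03 weight percent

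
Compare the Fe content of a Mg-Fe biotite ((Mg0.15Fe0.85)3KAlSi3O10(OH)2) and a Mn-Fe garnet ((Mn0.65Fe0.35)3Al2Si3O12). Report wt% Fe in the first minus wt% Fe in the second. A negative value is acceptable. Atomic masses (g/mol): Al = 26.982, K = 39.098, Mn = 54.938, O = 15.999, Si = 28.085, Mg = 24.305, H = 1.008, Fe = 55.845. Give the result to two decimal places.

Fe in (Mg0.15Fe0.85)3KAlSi3O10(OH)2: molar mass 497.681 g/mol; 2.55×55.845 = 142.405 g → 28.61 wt%.
Fe in (Mn0.65Fe0.35)3Al2Si3O12: molar mass 495.973 g/mol; 1.05×55.845 = 58.637 g → 11.82 wt%.
Difference = 28.61 − 11.82 = 16.79 percentage points.

16.79 percentage points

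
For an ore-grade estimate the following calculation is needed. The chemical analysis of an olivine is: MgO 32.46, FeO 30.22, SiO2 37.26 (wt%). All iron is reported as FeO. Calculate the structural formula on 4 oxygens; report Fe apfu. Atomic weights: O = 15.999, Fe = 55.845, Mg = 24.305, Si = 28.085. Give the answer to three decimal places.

0.682 Fe apfu

32.46 wt% MgO ÷ 40.304 g/mol = 0.80538 mol, giving 0.80538 Mg and 0.80538 O.
30.22 wt% FeO ÷ 71.844 g/mol = 0.42063 mol, giving 0.42063 Fe and 0.42063 O.
37.26 wt% SiO2 ÷ 60.083 g/mol = 0.62014 mol, giving 0.62014 Si and 1.24028 O.
Oxygen sums to 2.46629; scaling by 4/2.46629 = 1.62187 puts the formula on 4 O.
Fe: 0.42063 × 1.62187 = 0.682 atoms per formula unit.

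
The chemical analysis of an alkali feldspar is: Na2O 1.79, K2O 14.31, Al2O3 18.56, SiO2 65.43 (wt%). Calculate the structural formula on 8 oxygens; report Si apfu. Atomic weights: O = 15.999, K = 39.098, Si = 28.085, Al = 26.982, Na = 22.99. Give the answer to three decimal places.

2.999 Si apfu

1.79 wt% Na2O ÷ 61.979 g/mol = 0.02888 mol, giving 0.05776 Na and 0.02888 O.
14.31 wt% K2O ÷ 94.195 g/mol = 0.15192 mol, giving 0.30384 K and 0.15192 O.
18.56 wt% Al2O3 ÷ 101.961 g/mol = 0.18203 mol, giving 0.36406 Al and 0.54609 O.
65.43 wt% SiO2 ÷ 60.083 g/mol = 1.08899 mol, giving 1.08899 Si and 2.17798 O.
Oxygen sums to 2.90487; scaling by 8/2.90487 = 2.75400 puts the formula on 8 O.
Si: 1.08899 × 2.75400 = 2.999 atoms per formula unit.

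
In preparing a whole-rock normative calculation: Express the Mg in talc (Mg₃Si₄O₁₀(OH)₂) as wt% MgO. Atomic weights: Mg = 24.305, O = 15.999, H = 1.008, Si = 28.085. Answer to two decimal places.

31.88 wt%

M(Mg₃Si₄O₁₀(OH)₂) = 379.259 g/mol; M(MgO) = 40.304 g/mol.
Moles MgO per formula unit = 3 Mg ÷ 1 = 3.0000.
MgO fraction = (3.0000 × 40.304) / 379.259 = 120.912/379.259 = 0.3188.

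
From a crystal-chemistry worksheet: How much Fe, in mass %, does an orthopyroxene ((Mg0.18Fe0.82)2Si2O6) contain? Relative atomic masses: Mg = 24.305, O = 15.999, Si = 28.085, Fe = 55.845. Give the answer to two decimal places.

Molar mass of (Mg0.18Fe0.82)2Si2O6: 0.36·24.305 + 1.64·55.845 + 2·28.085 + 6·15.999 = 252.500 g/mol.
Mass of Fe per formula unit: 1.64 × 55.845 = 91.586 g.
Weight fraction Fe = 91.586 / 252.500 = 0.3627.

36.27 mass %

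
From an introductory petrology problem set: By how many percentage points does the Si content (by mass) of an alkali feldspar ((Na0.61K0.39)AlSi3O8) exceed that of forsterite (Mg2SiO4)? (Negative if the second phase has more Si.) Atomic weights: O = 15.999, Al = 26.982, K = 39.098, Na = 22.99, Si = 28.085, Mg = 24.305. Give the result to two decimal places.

M((Na0.61K0.39)AlSi3O8) = 268.501 g/mol, so wt% Si = 84.255/268.501 × 100 = 31.38%.
M(Mg2SiO4) = 140.691 g/mol, so wt% Si = 28.085/140.691 × 100 = 19.96%.
31.38 − 19.96 = 11.42 pp.

11.42 percentage points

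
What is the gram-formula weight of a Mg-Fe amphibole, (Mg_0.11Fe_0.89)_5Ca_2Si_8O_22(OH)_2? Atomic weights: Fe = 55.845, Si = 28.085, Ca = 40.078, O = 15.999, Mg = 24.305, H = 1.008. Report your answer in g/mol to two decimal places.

952.71 g/mol

M = 0.55×24.305 + 4.45×55.845 + 2×40.078 + 8×28.085 + 24×15.999 + 2×1.008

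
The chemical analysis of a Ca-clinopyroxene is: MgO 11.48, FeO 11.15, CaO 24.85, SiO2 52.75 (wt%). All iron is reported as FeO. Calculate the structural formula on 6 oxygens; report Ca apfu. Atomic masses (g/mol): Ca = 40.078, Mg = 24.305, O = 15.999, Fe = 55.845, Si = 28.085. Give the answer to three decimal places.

1.007 Ca apfu

11.48 wt% MgO ÷ 40.304 g/mol = 0.28484 mol, giving 0.28484 Mg and 0.28484 O.
11.15 wt% FeO ÷ 71.844 g/mol = 0.15520 mol, giving 0.15520 Fe and 0.15520 O.
24.85 wt% CaO ÷ 56.077 g/mol = 0.44314 mol, giving 0.44314 Ca and 0.44314 O.
52.75 wt% SiO2 ÷ 60.083 g/mol = 0.87795 mol, giving 0.87795 Si and 1.75590 O.
Oxygen sums to 2.63908; scaling by 6/2.63908 = 2.27352 puts the formula on 6 O.
Ca: 0.44314 × 2.27352 = 1.007 atoms per formula unit.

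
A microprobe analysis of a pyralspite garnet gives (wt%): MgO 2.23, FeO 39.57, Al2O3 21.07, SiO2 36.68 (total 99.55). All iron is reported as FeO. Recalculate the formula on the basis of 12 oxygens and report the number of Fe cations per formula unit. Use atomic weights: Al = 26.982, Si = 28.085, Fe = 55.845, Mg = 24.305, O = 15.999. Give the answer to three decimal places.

MgO: 2.23/40.304 = 0.05533 mol → 0.05533 mol Mg, 0.05533 mol O.
FeO: 39.57/71.844 = 0.55078 mol → 0.55078 mol Fe, 0.55078 mol O.
Al2O3: 21.07/101.961 = 0.20665 mol → 0.41330 mol Al, 0.61995 mol O.
SiO2: 36.68/60.083 = 0.61049 mol → 0.61049 mol Si, 1.22098 mol O.
Total oxygen = 2.44704 mol. Normalization factor = 12/2.44704 = 4.90388.
Fe per 12 O = 0.55078 × 4.90388 = 2.701.

2.701 Fe apfu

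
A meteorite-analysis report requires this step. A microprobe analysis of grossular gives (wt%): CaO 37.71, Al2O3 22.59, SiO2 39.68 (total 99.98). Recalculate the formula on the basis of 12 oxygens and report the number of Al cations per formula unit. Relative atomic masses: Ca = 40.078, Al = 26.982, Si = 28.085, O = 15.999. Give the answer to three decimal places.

2.001 Al apfu

37.71 wt% CaO ÷ 56.077 g/mol = 0.67247 mol, giving 0.67247 Ca and 0.67247 O.
22.59 wt% Al2O3 ÷ 101.961 g/mol = 0.22156 mol, giving 0.44312 Al and 0.66468 O.
39.68 wt% SiO2 ÷ 60.083 g/mol = 0.66042 mol, giving 0.66042 Si and 1.32084 O.
Oxygen sums to 2.65799; scaling by 12/2.65799 = 4.51469 puts the formula on 12 O.
Al: 0.44312 × 4.51469 = 2.001 atoms per formula unit.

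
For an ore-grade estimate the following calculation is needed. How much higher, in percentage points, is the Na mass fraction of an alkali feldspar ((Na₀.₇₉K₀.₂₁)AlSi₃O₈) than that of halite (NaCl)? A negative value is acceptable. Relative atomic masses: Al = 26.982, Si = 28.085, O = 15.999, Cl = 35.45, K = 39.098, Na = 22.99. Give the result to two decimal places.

Na in (Na₀.₇₉K₀.₂₁)AlSi₃O₈: molar mass 265.602 g/mol; 0.79×22.99 = 18.162 g → 6.84 wt%.
Na in NaCl: molar mass 58.440 g/mol; 1×22.99 = 22.990 g → 39.34 wt%.
Difference = 6.84 − 39.34 = -32.50 percentage points.

-32.50 percentage points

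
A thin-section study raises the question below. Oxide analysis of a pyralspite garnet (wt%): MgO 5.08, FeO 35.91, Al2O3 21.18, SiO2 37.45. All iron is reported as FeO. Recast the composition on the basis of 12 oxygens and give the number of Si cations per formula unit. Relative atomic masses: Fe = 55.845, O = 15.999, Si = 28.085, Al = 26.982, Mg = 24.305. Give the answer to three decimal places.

MgO: 5.08/40.304 = 0.12604 mol → 0.12604 mol Mg, 0.12604 mol O.
FeO: 35.91/71.844 = 0.49983 mol → 0.49983 mol Fe, 0.49983 mol O.
Al2O3: 21.18/101.961 = 0.20773 mol → 0.41546 mol Al, 0.62319 mol O.
SiO2: 37.45/60.083 = 0.62330 mol → 0.62330 mol Si, 1.24660 mol O.
Total oxygen = 2.49566 mol. Normalization factor = 12/2.49566 = 4.80835.
Si per 12 O = 0.62330 × 4.80835 = 2.997.

2.997 Si apfu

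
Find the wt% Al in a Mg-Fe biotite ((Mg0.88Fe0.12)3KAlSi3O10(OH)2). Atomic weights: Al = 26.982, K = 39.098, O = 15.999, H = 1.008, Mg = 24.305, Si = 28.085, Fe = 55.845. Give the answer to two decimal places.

6.30 weight percent

Formula mass = 2.64×24.305 + 0.36×55.845 + 1×39.098 + 1×26.982 + 3×28.085 + 12×15.999 + 2×1.008 = 428.608 g/mol, of which 26.982 g is Al.
So Al makes up 26.982/428.608 = 0.0630 of the mass, i.e. 6.30%.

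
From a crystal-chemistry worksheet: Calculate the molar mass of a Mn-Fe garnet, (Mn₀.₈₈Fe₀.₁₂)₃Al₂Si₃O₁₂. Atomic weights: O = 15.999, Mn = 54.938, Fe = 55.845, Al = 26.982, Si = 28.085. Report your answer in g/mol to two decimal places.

Mn: 2.64 × 54.938 = 145.0363
Fe: 0.36 × 55.845 = 20.1042
Al: 2 × 26.982 = 53.9640
Si: 3 × 28.085 = 84.2550
O: 12 × 15.999 = 191.9880
Summing the contributions gives the formula mass.

495.35 g/mol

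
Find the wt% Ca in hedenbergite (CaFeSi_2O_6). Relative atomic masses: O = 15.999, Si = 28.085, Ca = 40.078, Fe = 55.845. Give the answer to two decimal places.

Molar mass of CaFeSi_2O_6: 1·40.078 + 1·55.845 + 2·28.085 + 6·15.999 = 248.087 g/mol.
Mass of Ca per formula unit: 1 × 40.078 = 40.078 g.
Weight fraction Ca = 40.078 / 248.087 = 0.1615.

16.15 wt%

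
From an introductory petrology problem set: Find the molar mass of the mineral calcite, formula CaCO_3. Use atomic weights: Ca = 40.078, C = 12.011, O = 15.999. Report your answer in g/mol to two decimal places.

100.09 g/mol

Ca: 1 × 40.078 = 40.0780
C: 1 × 12.011 = 12.0110
O: 3 × 15.999 = 47.9970
Summing the contributions gives the formula mass.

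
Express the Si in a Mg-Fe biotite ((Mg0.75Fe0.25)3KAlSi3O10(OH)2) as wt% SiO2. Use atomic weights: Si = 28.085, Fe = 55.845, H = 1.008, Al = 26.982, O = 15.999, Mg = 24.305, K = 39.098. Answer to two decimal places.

Molar mass of (Mg0.75Fe0.25)3KAlSi3O10(OH)2 = 2.25×24.305 + 0.75×55.845 + 1×39.098 + 1×26.982 + 3×28.085 + 12×15.999 + 2×1.008 = 440.909 g/mol.
Each formula unit contains 3 Si, equivalent to 3/1 = 3.0000 mol SiO2.
M(SiO2) = 1×28.085 + 2×15.999 = 60.083 g/mol.
Mass of SiO2 per formula unit = 3.0000 × 60.083 = 180.249 g.
SiO2 wt% = 180.249 / 440.909 × 100 = 40.88%.

40.88 wt%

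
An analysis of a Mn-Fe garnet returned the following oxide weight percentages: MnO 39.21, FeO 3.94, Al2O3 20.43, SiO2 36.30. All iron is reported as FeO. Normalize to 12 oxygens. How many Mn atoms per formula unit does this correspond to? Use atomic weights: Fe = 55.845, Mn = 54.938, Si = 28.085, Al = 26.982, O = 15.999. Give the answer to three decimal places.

2.744 Mn apfu

39.21 wt% MnO ÷ 70.937 g/mol = 0.55274 mol, giving 0.55274 Mn and 0.55274 O.
3.94 wt% FeO ÷ 71.844 g/mol = 0.05484 mol, giving 0.05484 Fe and 0.05484 O.
20.43 wt% Al2O3 ÷ 101.961 g/mol = 0.20037 mol, giving 0.40074 Al and 0.60111 O.
36.30 wt% SiO2 ÷ 60.083 g/mol = 0.60416 mol, giving 0.60416 Si and 1.20832 O.
Oxygen sums to 2.41701; scaling by 12/2.41701 = 4.96481 puts the formula on 12 O.
Mn: 0.55274 × 4.96481 = 2.744 atoms per formula unit.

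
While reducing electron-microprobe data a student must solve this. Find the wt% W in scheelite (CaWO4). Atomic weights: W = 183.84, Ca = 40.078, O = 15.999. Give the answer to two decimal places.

Formula mass = 1*40.078 + 1*183.84 + 4*15.999 = 287.914 g/mol, of which 183.840 g is W.
So W makes up 183.840/287.914 = 0.6385 of the mass, i.e. 63.85%.

63.85 weight percent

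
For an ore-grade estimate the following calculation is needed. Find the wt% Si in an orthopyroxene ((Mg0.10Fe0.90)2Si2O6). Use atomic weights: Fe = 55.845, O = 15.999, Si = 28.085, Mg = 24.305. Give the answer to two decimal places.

21.81 mass %

Molar mass of (Mg0.10Fe0.90)2Si2O6: 0.20·24.305 + 1.80·55.845 + 2·28.085 + 6·15.999 = 257.546 g/mol.
Mass of Si per formula unit: 2 × 28.085 = 56.170 g.
Weight fraction Si = 56.170 / 257.546 = 0.2181.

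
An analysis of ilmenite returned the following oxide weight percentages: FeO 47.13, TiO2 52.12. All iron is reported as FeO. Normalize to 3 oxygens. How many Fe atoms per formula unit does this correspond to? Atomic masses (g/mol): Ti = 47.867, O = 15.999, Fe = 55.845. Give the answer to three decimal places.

1.003 Fe apfu

47.13 wt% FeO ÷ 71.844 g/mol = 0.65600 mol, giving 0.65600 Fe and 0.65600 O.
52.12 wt% TiO2 ÷ 79.865 g/mol = 0.65260 mol, giving 0.65260 Ti and 1.30520 O.
Oxygen sums to 1.96120; scaling by 3/1.96120 = 1.52968 puts the formula on 3 O.
Fe: 0.65600 × 1.52968 = 1.003 atoms per formula unit.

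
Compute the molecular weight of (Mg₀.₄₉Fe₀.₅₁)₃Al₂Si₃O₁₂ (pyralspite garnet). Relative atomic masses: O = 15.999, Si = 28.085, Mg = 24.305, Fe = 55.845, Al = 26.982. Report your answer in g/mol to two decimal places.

The formula mass is the sum 1.47(24.305) + 1.53(55.845) + 2(26.982) + 3(28.085) + 12(15.999).

451.38 g/mol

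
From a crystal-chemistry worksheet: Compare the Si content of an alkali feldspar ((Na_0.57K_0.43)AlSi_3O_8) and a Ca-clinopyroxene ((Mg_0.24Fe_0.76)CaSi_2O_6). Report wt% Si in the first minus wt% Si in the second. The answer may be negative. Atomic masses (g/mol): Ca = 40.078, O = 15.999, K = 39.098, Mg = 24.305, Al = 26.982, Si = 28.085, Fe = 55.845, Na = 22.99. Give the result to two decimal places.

7.95 percentage points

First mineral: 84.255 g Si in 269.145 g formula = 31.30 wt% Si.
Second mineral: 56.170 g Si in 240.517 g formula = 23.35 wt% Si.
31.30% − 23.35% gives a difference of 7.95 percentage points.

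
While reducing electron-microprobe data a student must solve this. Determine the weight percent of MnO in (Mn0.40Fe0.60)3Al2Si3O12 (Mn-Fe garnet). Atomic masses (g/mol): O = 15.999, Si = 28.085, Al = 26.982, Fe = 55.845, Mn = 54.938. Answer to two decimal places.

Molar mass of (Mn0.40Fe0.60)3Al2Si3O12 = 1.20*54.938 + 1.80*55.845 + 2*26.982 + 3*28.085 + 12*15.999 = 496.654 g/mol.
Each formula unit contains 1.20 Mn, equivalent to 1.20/1 = 1.2000 mol MnO.
M(MnO) = 1×54.938 + 1×15.999 = 70.937 g/mol.
Mass of MnO per formula unit = 1.2000 × 70.937 = 85.124 g.
MnO wt% = 85.124 / 496.654 × 100 = 17.14%.

17.14 wt%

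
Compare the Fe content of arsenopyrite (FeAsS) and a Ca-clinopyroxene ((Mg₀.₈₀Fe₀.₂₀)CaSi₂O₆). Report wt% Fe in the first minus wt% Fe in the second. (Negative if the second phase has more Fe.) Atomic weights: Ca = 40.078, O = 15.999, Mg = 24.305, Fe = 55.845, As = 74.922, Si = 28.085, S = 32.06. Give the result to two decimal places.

M(FeAsS) = 162.827 g/mol, so wt% Fe = 55.845/162.827 × 100 = 34.30%.
M((Mg₀.₈₀Fe₀.₂₀)CaSi₂O₆) = 222.855 g/mol, so wt% Fe = 11.169/222.855 × 100 = 5.01%.
34.30 − 5.01 = 29.29 pp.

29.29 percentage points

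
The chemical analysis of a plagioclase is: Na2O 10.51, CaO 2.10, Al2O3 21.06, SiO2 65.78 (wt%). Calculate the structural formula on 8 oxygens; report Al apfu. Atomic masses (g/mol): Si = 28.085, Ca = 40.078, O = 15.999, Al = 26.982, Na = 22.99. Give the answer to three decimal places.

10.51 wt% Na2O ÷ 61.979 g/mol = 0.16957 mol, giving 0.33914 Na and 0.16957 O.
2.10 wt% CaO ÷ 56.077 g/mol = 0.03745 mol, giving 0.03745 Ca and 0.03745 O.
21.06 wt% Al2O3 ÷ 101.961 g/mol = 0.20655 mol, giving 0.41310 Al and 0.61965 O.
65.78 wt% SiO2 ÷ 60.083 g/mol = 1.09482 mol, giving 1.09482 Si and 2.18964 O.
Oxygen sums to 3.01631; scaling by 8/3.01631 = 2.65225 puts the formula on 8 O.
Al: 0.41310 × 2.65225 = 1.096 atoms per formula unit.

1.096 Al apfu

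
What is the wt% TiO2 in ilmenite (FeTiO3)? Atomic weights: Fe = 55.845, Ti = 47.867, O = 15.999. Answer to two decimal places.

M(FeTiO3) = 151.709 g/mol; M(TiO2) = 79.865 g/mol.
Moles TiO2 per formula unit = 1 Ti ÷ 1 = 1.0000.
TiO2 fraction = (1.0000 × 79.865) / 151.709 = 79.865/151.709 = 0.5264.

52.64 wt%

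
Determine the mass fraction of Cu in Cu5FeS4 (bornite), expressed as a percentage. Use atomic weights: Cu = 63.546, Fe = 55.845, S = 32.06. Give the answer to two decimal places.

63.32 mass %

Molar mass of Cu5FeS4: 5×63.546 + 1×55.845 + 4×32.06 = 501.815 g/mol.
Mass of Cu per formula unit: 5 × 63.546 = 317.730 g.
Weight fraction Cu = 317.730 / 501.815 = 0.6332.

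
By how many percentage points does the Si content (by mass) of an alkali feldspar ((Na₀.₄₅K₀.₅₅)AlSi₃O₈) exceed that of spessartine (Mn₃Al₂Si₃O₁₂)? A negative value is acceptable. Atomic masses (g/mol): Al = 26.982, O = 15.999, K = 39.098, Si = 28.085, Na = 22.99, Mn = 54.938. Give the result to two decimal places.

14.06 percentage points

Si in (Na₀.₄₅K₀.₅₅)AlSi₃O₈: molar mass 271.078 g/mol; 3×28.085 = 84.255 g → 31.08 wt%.
Si in Mn₃Al₂Si₃O₁₂: molar mass 495.021 g/mol; 3×28.085 = 84.255 g → 17.02 wt%.
Difference = 31.08 − 17.02 = 14.06 percentage points.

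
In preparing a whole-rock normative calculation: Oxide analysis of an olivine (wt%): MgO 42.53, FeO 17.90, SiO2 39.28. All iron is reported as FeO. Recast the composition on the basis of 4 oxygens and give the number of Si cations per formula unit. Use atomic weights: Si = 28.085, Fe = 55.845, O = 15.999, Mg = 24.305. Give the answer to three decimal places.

42.53 wt% MgO ÷ 40.304 g/mol = 1.05523 mol, giving 1.05523 Mg and 1.05523 O.
17.90 wt% FeO ÷ 71.844 g/mol = 0.24915 mol, giving 0.24915 Fe and 0.24915 O.
39.28 wt% SiO2 ÷ 60.083 g/mol = 0.65376 mol, giving 0.65376 Si and 1.30752 O.
Oxygen sums to 2.61190; scaling by 4/2.61190 = 1.53145 puts the formula on 4 O.
Si: 0.65376 × 1.53145 = 1.001 atoms per formula unit.

1.001 Si apfu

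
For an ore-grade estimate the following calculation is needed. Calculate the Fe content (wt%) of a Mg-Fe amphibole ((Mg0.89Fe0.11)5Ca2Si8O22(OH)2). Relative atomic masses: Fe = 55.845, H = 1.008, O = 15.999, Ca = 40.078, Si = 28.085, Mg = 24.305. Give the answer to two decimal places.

Formula mass = 4.45·24.305 + 0.55·55.845 + 2·40.078 + 8·28.085 + 24·15.999 + 2·1.008 = 829.700 g/mol, of which 30.715 g is Fe.
So Fe makes up 30.715/829.700 = 0.0370 of the mass, i.e. 3.70%.

3.70 wt%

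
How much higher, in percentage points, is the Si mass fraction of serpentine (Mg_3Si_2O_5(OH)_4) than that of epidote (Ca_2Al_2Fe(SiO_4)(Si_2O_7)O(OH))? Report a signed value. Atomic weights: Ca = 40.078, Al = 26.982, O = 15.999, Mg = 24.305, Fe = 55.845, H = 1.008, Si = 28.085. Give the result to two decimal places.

2.83 percentage points

First mineral: 56.170 g Si in 277.108 g formula = 20.27 wt% Si.
Second mineral: 84.255 g Si in 483.215 g formula = 17.44 wt% Si.
20.27% − 17.44% gives a difference of 2.83 percentage points.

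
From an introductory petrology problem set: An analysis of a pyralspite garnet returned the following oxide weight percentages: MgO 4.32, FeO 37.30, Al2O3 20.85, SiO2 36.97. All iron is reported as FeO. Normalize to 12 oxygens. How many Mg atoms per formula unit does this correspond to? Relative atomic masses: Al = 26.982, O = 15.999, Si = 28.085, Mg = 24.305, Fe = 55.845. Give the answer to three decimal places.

0.521 Mg apfu

4.32 wt% MgO ÷ 40.304 g/mol = 0.10719 mol, giving 0.10719 Mg and 0.10719 O.
37.30 wt% FeO ÷ 71.844 g/mol = 0.51918 mol, giving 0.51918 Fe and 0.51918 O.
20.85 wt% Al2O3 ÷ 101.961 g/mol = 0.20449 mol, giving 0.40898 Al and 0.61347 O.
36.97 wt% SiO2 ÷ 60.083 g/mol = 0.61532 mol, giving 0.61532 Si and 1.23064 O.
Oxygen sums to 2.47048; scaling by 12/2.47048 = 4.85736 puts the formula on 12 O.
Mg: 0.10719 × 4.85736 = 0.521 atoms per formula unit.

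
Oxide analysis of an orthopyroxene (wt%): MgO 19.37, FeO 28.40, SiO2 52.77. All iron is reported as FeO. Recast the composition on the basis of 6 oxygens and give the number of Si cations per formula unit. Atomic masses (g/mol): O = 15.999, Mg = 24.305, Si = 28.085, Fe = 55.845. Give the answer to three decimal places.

2.002 Si apfu

MgO (M=40.304): mol = 0.48060; Mg = 0.48060, O = 0.48060.
FeO (M=71.844): mol = 0.39530; Fe = 0.39530, O = 0.39530.
SiO2 (M=60.083): mol = 0.87829; Si = 0.87829, O = 1.75658.
ΣO = 2.63248; factor = 6/ΣO = 2.27922.
Si apfu = 0.87829 × 2.27922 = 2.002.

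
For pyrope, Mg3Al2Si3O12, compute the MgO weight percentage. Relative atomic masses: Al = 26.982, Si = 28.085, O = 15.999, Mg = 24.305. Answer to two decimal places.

29.99 wt%

Molar mass of Mg3Al2Si3O12 = 3*24.305 + 2*26.982 + 3*28.085 + 12*15.999 = 403.122 g/mol.
Each formula unit contains 3 Mg, equivalent to 3/1 = 3.0000 mol MgO.
M(MgO) = 1×24.305 + 1×15.999 = 40.304 g/mol.
Mass of MgO per formula unit = 3.0000 × 40.304 = 120.912 g.
MgO wt% = 120.912 / 403.122 × 100 = 29.99%.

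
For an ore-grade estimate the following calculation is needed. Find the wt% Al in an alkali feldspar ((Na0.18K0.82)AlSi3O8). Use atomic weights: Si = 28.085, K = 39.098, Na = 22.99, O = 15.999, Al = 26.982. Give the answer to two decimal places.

9.80 mass %

Formula mass = 0.18×22.99 + 0.82×39.098 + 1×26.982 + 3×28.085 + 8×15.999 = 275.428 g/mol, of which 26.982 g is Al.
So Al makes up 26.982/275.428 = 0.0980 of the mass, i.e. 9.80%.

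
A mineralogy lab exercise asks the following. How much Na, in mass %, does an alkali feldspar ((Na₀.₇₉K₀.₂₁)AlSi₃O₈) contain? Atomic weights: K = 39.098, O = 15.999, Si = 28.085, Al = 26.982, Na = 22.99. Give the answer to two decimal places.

6.84 mass %

M((Na₀.₇₉K₀.₂₁)AlSi₃O₈) = 265.602 g/mol.
Na contributes 0.79 × 22.99 = 18.162 g per mole.
18.162/265.602 = 0.0684 → 6.84%.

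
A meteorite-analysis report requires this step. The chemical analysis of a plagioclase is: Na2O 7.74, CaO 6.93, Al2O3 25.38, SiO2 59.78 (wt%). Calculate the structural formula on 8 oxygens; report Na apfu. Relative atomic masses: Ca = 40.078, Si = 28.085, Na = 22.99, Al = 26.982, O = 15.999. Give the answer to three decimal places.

Na2O (M=61.979): mol = 0.12488; Na = 0.24976, O = 0.12488.
CaO (M=56.077): mol = 0.12358; Ca = 0.12358, O = 0.12358.
Al2O3 (M=101.961): mol = 0.24892; Al = 0.49784, O = 0.74676.
SiO2 (M=60.083): mol = 0.99496; Si = 0.99496, O = 1.98992.
ΣO = 2.98514; factor = 8/ΣO = 2.67994.
Na apfu = 0.24976 × 2.67994 = 0.669.

0.669 Na apfu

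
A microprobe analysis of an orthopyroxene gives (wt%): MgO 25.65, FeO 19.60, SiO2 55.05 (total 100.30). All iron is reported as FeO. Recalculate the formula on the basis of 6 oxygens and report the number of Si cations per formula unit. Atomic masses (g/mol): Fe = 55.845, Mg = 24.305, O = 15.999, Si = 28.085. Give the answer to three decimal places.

25.65 wt% MgO ÷ 40.304 g/mol = 0.63641 mol, giving 0.63641 Mg and 0.63641 O.
19.60 wt% FeO ÷ 71.844 g/mol = 0.27281 mol, giving 0.27281 Fe and 0.27281 O.
55.05 wt% SiO2 ÷ 60.083 g/mol = 0.91623 mol, giving 0.91623 Si and 1.83246 O.
Oxygen sums to 2.74168; scaling by 6/2.74168 = 2.18844 puts the formula on 6 O.
Si: 0.91623 × 2.18844 = 2.005 atoms per formula unit.

2.005 Si apfu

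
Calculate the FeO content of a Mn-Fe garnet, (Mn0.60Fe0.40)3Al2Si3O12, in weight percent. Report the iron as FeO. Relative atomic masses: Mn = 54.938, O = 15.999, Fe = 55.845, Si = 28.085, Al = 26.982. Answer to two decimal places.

M((Mn0.60Fe0.40)3Al2Si3O12) = 496.109 g/mol; M(FeO) = 71.844 g/mol.
Moles FeO per formula unit = 1.20 Fe ÷ 1 = 1.2000.
FeO fraction = (1.2000 × 71.844) / 496.109 = 86.213/496.109 = 0.1738.

17.38 wt%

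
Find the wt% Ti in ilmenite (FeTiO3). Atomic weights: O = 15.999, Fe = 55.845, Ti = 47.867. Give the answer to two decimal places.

Formula mass = 1×55.845 + 1×47.867 + 3×15.999 = 151.709 g/mol, of which 47.867 g is Ti.
So Ti makes up 47.867/151.709 = 0.3155 of the mass, i.e. 31.55%.

31.55 mass %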